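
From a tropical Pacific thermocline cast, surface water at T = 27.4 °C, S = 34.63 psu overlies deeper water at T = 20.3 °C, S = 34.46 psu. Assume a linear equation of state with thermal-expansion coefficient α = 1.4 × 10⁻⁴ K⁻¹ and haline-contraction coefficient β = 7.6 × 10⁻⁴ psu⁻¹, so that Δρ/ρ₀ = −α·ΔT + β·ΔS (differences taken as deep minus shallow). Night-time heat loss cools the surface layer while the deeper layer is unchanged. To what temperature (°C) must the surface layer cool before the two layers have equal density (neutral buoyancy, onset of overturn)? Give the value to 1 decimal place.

Neutral buoyancy requires Δρ = 0, i.e. −α(T_deep − T_surf′) + β(S_deep − S_surf) = 0.
T_surf′ = T_deep − (β/α)·ΔS = 20.3 − (7.6 × 10⁻⁴/1.4 × 10⁻⁴)·(-0.17) = 21.223 °C.
Cooling required: 27.4 − (21.223) = 6.177 °C.

21.2 °C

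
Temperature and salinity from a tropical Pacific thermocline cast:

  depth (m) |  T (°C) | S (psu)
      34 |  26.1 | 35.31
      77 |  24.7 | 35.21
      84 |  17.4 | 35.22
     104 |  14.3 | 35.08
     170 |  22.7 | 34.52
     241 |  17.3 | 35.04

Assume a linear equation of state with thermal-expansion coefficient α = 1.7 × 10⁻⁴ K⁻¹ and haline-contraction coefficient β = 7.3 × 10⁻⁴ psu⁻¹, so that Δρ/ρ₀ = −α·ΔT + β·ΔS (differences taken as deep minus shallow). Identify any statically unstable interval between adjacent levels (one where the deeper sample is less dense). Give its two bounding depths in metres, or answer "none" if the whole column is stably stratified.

Evaluate Δρ/ρ₀ = −αΔT + βΔS across each adjacent pair:
  34–77 m: −αΔT+βΔS = −(1.7 × 10⁻⁴)(-1.4)+(7.3 × 10⁻⁴)(-0.10) = 1.6 × 10⁻⁴ → stable
  77–84 m: −αΔT+βΔS = −(1.7 × 10⁻⁴)(-7.3)+(7.3 × 10⁻⁴)(+0.01) = 1.2 × 10⁻³ → stable
  84–104 m: −αΔT+βΔS = −(1.7 × 10⁻⁴)(-3.1)+(7.3 × 10⁻⁴)(-0.14) = 4.2 × 10⁻⁴ → stable
  104–170 m: −αΔT+βΔS = −(1.7 × 10⁻⁴)(+8.4)+(7.3 × 10⁻⁴)(-0.56) = -1.8 × 10⁻³ → UNSTABLE
  170–241 m: −αΔT+βΔS = −(1.7 × 10⁻⁴)(-5.4)+(7.3 × 10⁻⁴)(+0.52) = 1.3 × 10⁻³ → stable
The 104–170 m interval has Δρ < 0: lighter water underlies denser water.

104–170 m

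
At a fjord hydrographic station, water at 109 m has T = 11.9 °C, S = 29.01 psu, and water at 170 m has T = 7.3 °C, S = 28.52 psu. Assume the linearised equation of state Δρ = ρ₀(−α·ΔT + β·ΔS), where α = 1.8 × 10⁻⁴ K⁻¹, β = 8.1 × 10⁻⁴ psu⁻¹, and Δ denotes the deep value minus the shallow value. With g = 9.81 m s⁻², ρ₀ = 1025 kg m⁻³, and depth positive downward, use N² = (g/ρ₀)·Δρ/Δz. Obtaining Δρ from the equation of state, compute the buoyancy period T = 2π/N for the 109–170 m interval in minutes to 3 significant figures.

ΔT = -4.6 K, ΔS = -0.49 psu (deep − shallow).
Δρ/ρ₀ = −αΔT + βΔS = 8.28 × 10⁻⁴ − 3.969 × 10⁻⁴ = 4.311 × 10⁻⁴, so Δρ ≈ 0.4419 kg m⁻³.
N² = (g/ρ₀)·Δρ/Δz = g·(Δρ/ρ₀)/Δz = 9.81 × 4.311 × 10⁻⁴ / 61 = 6.9329 × 10⁻⁵ s⁻².
N = √(6.9329 × 10⁻⁵) = 8.3264 × 10⁻³ rad s⁻¹ → T = 2π/N = 754.61 s = 12.577 min ≈ 12.6 min.

12.6 min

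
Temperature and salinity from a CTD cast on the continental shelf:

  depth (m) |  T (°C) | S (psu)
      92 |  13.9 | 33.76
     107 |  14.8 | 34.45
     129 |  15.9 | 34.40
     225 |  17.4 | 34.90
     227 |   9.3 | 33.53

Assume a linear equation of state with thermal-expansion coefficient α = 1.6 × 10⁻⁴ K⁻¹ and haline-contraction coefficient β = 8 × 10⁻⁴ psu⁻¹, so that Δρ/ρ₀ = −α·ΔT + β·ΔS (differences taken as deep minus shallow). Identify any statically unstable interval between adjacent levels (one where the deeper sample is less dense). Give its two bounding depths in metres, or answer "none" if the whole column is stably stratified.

Evaluate Δρ/ρ₀ = −αΔT + βΔS across each adjacent pair:
  92–107 m: −αΔT+βΔS = −(1.6 × 10⁻⁴)(+0.9)+(8 × 10⁻⁴)(+0.69) = 4.1 × 10⁻⁴ → stable
  107–129 m: −αΔT+βΔS = −(1.6 × 10⁻⁴)(+1.1)+(8 × 10⁻⁴)(-0.05) = -2.2 × 10⁻⁴ → UNSTABLE
  129–225 m: −αΔT+βΔS = −(1.6 × 10⁻⁴)(+1.5)+(8 × 10⁻⁴)(+0.50) = 1.6 × 10⁻⁴ → stable
  225–227 m: −αΔT+βΔS = −(1.6 × 10⁻⁴)(-8.1)+(8 × 10⁻⁴)(-1.37) = 2.0 × 10⁻⁴ → stable
The 107–129 m interval has Δρ < 0: lighter water underlies denser water.

107–129 m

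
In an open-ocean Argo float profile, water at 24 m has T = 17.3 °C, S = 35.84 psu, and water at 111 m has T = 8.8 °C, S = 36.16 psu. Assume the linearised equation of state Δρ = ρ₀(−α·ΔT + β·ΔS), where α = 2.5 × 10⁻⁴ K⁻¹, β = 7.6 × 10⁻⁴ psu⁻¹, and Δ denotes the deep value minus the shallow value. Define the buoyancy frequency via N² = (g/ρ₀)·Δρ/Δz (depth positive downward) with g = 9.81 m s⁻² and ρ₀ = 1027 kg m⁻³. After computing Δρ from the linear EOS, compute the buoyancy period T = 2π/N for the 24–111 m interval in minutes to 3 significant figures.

6.41 min

ΔT = -8.5 K, ΔS = +0.32 psu (deep − shallow).
Δρ/ρ₀ = −αΔT + βΔS = 2.125 × 10⁻³ + 2.432 × 10⁻⁴ = 2.3682 × 10⁻³, so Δρ ≈ 2.432 kg m⁻³.
N² = (g/ρ₀)·Δρ/Δz = g·(Δρ/ρ₀)/Δz = 9.81 × 2.3682 × 10⁻³ / 87 = 2.6703 × 10⁻⁴ s⁻².
N = √(2.6703 × 10⁻⁴) = 0.016341 rad s⁻¹ → T = 2π/N = 384.50 s = 6.4083 min ≈ 6.41 min.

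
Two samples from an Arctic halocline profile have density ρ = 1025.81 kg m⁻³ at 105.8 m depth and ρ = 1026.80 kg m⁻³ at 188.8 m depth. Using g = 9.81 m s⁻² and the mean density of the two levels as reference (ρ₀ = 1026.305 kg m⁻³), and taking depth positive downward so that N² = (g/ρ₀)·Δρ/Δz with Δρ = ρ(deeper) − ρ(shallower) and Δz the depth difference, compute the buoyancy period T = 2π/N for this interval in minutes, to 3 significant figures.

Δρ = 1026.80 − 1025.81 = 0.99 kg m⁻³ over Δz = 188.8 − 105.8 = 83 m.
N² = (9.81/1026.305) × (0.99/83) = 1.1401 × 10⁻⁴ s⁻².
N = √(1.1401 × 10⁻⁴) = 0.010678 rad s⁻¹, so T = 2π/N = 588.42 s = 9.8070 min ≈ 9.81 min.

9.81 min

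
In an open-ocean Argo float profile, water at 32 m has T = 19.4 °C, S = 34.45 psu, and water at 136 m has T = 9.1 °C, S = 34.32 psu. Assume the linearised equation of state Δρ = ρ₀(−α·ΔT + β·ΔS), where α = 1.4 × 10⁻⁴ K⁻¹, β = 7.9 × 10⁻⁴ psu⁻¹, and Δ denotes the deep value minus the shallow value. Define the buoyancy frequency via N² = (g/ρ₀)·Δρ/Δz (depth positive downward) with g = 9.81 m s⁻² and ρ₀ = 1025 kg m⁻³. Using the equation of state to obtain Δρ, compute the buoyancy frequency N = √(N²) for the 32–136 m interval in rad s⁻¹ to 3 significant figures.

ΔT = -10.3 K, ΔS = -0.13 psu (deep − shallow).
Δρ/ρ₀ = −αΔT + βΔS = 1.442 × 10⁻³ − 1.027 × 10⁻⁴ = 1.3393 × 10⁻³, so Δρ ≈ 1.373 kg m⁻³.
N² = (g/ρ₀)·Δρ/Δz = g·(Δρ/ρ₀)/Δz = 9.81 × 1.3393 × 10⁻³ / 104 = 1.2633 × 10⁻⁴ s⁻².
N = √(1.2633 × 10⁻⁴) = 0.011240 rad s⁻¹ ≈ 0.0112 rad s⁻¹.

0.0112 rad s⁻¹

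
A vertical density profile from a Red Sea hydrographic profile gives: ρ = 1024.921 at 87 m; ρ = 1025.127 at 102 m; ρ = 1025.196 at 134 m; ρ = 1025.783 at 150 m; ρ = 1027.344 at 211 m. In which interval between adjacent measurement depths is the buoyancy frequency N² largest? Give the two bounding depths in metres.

134–150 m

Compute the density gradient over each adjacent pair:
  87–102 m: Δρ/Δz = 0.206/15 = 0.014 kg m⁻⁴
  102–134 m: Δρ/Δz = 0.069/32 = 2.2 × 10⁻³ kg m⁻⁴
  134–150 m: Δρ/Δz = 0.587/16 = 0.037 kg m⁻⁴
  150–211 m: Δρ/Δz = 1.561/61 = 0.026 kg m⁻⁴
The largest gradient is in the 134–150 m interval — the pycnocline.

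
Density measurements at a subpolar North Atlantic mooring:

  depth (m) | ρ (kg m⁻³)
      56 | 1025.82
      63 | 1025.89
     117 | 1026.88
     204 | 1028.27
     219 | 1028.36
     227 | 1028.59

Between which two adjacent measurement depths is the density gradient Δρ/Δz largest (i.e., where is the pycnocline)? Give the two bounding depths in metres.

219–227 m

Compute the density gradient over each adjacent pair:
  56–63 m: Δρ/Δz = 0.07/7 = 0.010 kg m⁻⁴
  63–117 m: Δρ/Δz = 0.99/54 = 0.018 kg m⁻⁴
  117–204 m: Δρ/Δz = 1.39/87 = 0.016 kg m⁻⁴
  204–219 m: Δρ/Δz = 0.09/15 = 6.0 × 10⁻³ kg m⁻⁴
  219–227 m: Δρ/Δz = 0.23/8 = 0.029 kg m⁻⁴
The largest gradient is in the 219–227 m interval — the pycnocline.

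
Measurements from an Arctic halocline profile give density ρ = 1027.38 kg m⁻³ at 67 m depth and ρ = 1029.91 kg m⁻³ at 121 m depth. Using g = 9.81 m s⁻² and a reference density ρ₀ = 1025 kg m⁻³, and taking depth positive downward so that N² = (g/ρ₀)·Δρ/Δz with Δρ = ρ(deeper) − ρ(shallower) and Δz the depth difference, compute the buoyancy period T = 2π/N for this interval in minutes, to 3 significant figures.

Δρ = 1029.91 − 1027.38 = 2.53 kg m⁻³ over Δz = 121 − 67 = 54 m.
N² = (9.81/1025) × (2.53/54) = 4.4841 × 10⁻⁴ s⁻².
N = √(4.4841 × 10⁻⁴) = 0.021176 rad s⁻¹, so T = 2π/N = 296.71 s = 4.9452 min ≈ 4.95 min.
N² > 0, so the interval is statically stable.

4.95 min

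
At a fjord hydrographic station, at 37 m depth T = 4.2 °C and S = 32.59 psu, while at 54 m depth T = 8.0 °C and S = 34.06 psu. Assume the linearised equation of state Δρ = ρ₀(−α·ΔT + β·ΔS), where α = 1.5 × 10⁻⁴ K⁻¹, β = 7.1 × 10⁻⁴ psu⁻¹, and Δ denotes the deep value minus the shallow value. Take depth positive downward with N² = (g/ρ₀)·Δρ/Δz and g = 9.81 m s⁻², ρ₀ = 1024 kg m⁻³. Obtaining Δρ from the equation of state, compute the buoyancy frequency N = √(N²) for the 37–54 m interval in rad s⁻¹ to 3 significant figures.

ΔT = +3.8 K, ΔS = +1.47 psu (deep − shallow).
Δρ/ρ₀ = −αΔT + βΔS = -5.70 × 10⁻⁴ + 1.0437 × 10⁻³ = 4.737 × 10⁻⁴, so Δρ ≈ 0.4851 kg m⁻³.
N² = (g/ρ₀)·Δρ/Δz = g·(Δρ/ρ₀)/Δz = 9.81 × 4.737 × 10⁻⁴ / 17 = 2.7335 × 10⁻⁴ s⁻².
N = √(2.7335 × 10⁻⁴) = 0.016533 rad s⁻¹ ≈ 0.0165 rad s⁻¹.

0.0165 rad s⁻¹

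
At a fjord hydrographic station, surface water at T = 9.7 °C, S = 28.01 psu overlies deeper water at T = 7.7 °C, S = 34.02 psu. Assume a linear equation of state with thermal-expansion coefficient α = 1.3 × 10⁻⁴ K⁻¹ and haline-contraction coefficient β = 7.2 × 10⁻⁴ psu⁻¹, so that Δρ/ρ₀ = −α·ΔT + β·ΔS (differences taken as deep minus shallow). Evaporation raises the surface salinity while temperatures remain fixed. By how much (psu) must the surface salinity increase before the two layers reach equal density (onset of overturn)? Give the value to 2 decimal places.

Neutral buoyancy requires −α(T_deep − T_surf) + β(S_deep − S_surf′) = 0.
S_surf′ = S_deep − (α/β)·ΔT = 34.02 − (1.3 × 10⁻⁴/7.2 × 10⁻⁴)·(-2.0) = 34.3811 psu.
Increase required: 34.3811 − 28.01 = 6.3711 psu.

6.37 psu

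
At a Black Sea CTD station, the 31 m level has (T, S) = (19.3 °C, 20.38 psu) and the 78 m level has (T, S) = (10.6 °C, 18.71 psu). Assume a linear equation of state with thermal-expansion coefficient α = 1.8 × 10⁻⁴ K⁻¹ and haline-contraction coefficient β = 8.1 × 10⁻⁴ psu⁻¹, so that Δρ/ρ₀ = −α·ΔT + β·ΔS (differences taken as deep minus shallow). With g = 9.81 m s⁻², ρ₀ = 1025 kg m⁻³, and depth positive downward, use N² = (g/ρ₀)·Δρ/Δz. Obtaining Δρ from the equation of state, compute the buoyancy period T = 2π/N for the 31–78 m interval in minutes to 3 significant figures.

ΔT = -8.7 K, ΔS = -1.67 psu (deep − shallow).
Δρ/ρ₀ = −αΔT + βΔS = 1.566 × 10⁻³ − 1.3527 × 10⁻³ = 2.133 × 10⁻⁴, so Δρ ≈ 0.2186 kg m⁻³.
N² = (g/ρ₀)·Δρ/Δz = g·(Δρ/ρ₀)/Δz = 9.81 × 2.133 × 10⁻⁴ / 47 = 4.4521 × 10⁻⁵ s⁻².
N = √(4.4521 × 10⁻⁵) = 6.6724 × 10⁻³ rad s⁻¹ → T = 2π/N = 941.67 s = 15.694 min ≈ 15.7 min.

15.7 min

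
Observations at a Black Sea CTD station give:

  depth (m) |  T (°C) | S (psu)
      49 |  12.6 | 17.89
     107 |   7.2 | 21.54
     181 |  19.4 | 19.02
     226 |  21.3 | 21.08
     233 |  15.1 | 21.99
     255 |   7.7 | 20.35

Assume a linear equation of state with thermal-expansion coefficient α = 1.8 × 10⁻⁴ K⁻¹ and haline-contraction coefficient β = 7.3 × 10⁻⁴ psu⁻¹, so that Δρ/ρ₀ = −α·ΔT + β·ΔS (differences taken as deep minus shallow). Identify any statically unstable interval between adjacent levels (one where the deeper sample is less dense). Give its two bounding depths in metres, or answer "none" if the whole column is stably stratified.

Evaluate Δρ/ρ₀ = −αΔT + βΔS across each adjacent pair:
  49–107 m: −αΔT+βΔS = −(1.8 × 10⁻⁴)(-5.4)+(7.3 × 10⁻⁴)(+3.65) = 3.6 × 10⁻³ → stable
  107–181 m: −αΔT+βΔS = −(1.8 × 10⁻⁴)(+12.2)+(7.3 × 10⁻⁴)(-2.52) = -4.0 × 10⁻³ → UNSTABLE
  181–226 m: −αΔT+βΔS = −(1.8 × 10⁻⁴)(+1.9)+(7.3 × 10⁻⁴)(+2.06) = 1.2 × 10⁻³ → stable
  226–233 m: −αΔT+βΔS = −(1.8 × 10⁻⁴)(-6.2)+(7.3 × 10⁻⁴)(+0.91) = 1.8 × 10⁻³ → stable
  233–255 m: −αΔT+βΔS = −(1.8 × 10⁻⁴)(-7.4)+(7.3 × 10⁻⁴)(-1.64) = 1.3 × 10⁻⁴ → stable
The 107–181 m interval has Δρ < 0: lighter water underlies denser water.

107–181 m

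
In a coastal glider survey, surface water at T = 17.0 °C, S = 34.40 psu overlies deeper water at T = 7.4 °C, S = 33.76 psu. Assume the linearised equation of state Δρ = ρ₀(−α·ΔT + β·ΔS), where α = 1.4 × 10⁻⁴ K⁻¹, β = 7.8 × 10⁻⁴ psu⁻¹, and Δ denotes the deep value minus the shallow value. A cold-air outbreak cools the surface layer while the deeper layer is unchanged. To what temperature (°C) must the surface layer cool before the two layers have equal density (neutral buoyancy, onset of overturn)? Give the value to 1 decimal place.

Neutral buoyancy requires Δρ = 0, i.e. −α(T_deep − T_surf′) + β(S_deep − S_surf) = 0.
T_surf′ = T_deep − (β/α)·ΔS = 7.4 − (7.8 × 10⁻⁴/1.4 × 10⁻⁴)·(-0.64) = 10.966 °C.
Cooling required: 17.0 − (10.966) = 6.034 °C.

11.0 °C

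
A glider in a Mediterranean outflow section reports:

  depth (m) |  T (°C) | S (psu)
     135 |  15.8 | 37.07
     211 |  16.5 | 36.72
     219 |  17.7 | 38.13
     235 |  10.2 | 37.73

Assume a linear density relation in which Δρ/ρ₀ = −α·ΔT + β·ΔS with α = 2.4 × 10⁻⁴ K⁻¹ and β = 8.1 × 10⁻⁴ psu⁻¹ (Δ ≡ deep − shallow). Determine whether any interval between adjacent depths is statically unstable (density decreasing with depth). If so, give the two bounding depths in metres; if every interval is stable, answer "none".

135–211 m

Evaluate Δρ/ρ₀ = −αΔT + βΔS across each adjacent pair:
  135–211 m: −αΔT+βΔS = −(2.4 × 10⁻⁴)(+0.7)+(8.1 × 10⁻⁴)(-0.35) = -4.5 × 10⁻⁴ → UNSTABLE
  211–219 m: −αΔT+βΔS = −(2.4 × 10⁻⁴)(+1.2)+(8.1 × 10⁻⁴)(+1.41) = 8.5 × 10⁻⁴ → stable
  219–235 m: −αΔT+βΔS = −(2.4 × 10⁻⁴)(-7.5)+(8.1 × 10⁻⁴)(-0.40) = 1.5 × 10⁻³ → stable
The 135–211 m interval has Δρ < 0: lighter water underlies denser water.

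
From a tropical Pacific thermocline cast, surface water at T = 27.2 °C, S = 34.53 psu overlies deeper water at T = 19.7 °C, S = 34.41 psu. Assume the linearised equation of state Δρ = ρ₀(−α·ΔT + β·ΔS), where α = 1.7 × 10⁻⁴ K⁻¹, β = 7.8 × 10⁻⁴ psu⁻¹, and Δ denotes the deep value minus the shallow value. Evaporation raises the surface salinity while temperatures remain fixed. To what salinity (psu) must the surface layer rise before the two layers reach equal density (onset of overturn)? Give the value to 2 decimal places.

36.04 psu

Neutral buoyancy requires −α(T_deep − T_surf) + β(S_deep − S_surf′) = 0.
S_surf′ = S_deep − (α/β)·ΔT = 34.41 − (1.7 × 10⁻⁴/7.8 × 10⁻⁴)·(-7.5) = 36.0446 psu.
Increase required: 36.0446 − 34.53 = 1.5146 psu.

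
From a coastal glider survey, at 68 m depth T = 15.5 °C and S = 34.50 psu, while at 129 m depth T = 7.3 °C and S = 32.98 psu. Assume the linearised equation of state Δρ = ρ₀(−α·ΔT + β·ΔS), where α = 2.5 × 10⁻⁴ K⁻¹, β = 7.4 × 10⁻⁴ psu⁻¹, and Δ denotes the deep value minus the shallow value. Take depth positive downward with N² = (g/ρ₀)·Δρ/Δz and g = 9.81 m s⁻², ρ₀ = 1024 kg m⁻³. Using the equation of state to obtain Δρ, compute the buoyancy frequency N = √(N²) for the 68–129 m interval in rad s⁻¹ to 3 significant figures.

0.0122 rad s⁻¹

ΔT = -8.2 K, ΔS = -1.52 psu (deep − shallow).
Δρ/ρ₀ = −αΔT + βΔS = 2.05 × 10⁻³ − 1.1248 × 10⁻³ = 9.252 × 10⁻⁴, so Δρ ≈ 0.9474 kg m⁻³.
N² = (g/ρ₀)·Δρ/Δz = g·(Δρ/ρ₀)/Δz = 9.81 × 9.252 × 10⁻⁴ / 61 = 1.4879 × 10⁻⁴ s⁻².
N = √(1.4879 × 10⁻⁴) = 0.012198 rad s⁻¹ ≈ 0.0122 rad s⁻¹.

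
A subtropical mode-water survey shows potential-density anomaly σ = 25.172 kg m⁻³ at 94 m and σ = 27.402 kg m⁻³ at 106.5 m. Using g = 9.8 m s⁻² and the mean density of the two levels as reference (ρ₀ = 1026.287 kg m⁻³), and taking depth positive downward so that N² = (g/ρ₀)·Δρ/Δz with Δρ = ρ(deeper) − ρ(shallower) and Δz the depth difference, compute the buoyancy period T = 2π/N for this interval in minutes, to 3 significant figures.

2.54 min

Δρ = 1027.402 − 1025.172 = 2.230 kg m⁻³ over Δz = 106.5 − 94 = 12.5 m.
N² = (9.8/1026.287) × (2.230/12.5) = 1.7035 × 10⁻³ s⁻².
N = √(1.7035 × 10⁻³) = 0.041273 rad s⁻¹, so T = 2π/N = 152.23 s = 2.5372 min ≈ 2.54 min.
N² > 0, so the interval is statically stable.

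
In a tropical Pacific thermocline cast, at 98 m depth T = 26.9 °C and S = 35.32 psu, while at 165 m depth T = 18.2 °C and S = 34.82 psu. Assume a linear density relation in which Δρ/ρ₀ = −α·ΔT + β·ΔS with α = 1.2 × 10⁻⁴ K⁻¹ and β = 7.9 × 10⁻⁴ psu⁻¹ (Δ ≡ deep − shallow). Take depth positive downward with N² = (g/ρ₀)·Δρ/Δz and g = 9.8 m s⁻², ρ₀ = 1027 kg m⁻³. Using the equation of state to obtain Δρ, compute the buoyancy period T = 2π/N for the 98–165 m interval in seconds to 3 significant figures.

645 s

ΔT = -8.7 K, ΔS = -0.50 psu (deep − shallow).
Δρ/ρ₀ = −αΔT + βΔS = 1.044 × 10⁻³ − 3.95 × 10⁻⁴ = 6.49 × 10⁻⁴, so Δρ ≈ 0.6665 kg m⁻³.
N² = (g/ρ₀)·Δρ/Δz = g·(Δρ/ρ₀)/Δz = 9.8 × 6.49 × 10⁻⁴ / 67 = 9.4928 × 10⁻⁵ s⁻².
N = √(9.4928 × 10⁻⁵) = 9.7431 × 10⁻³ rad s⁻¹ → T = 2π/N = 644.89 s ≈ 645 s.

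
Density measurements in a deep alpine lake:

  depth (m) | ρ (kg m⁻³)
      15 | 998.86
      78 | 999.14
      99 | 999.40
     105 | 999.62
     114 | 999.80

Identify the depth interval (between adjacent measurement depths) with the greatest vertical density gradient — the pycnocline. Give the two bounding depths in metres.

99–105 m

Compute the density gradient over each adjacent pair:
  15–78 m: Δρ/Δz = 0.28/63 = 4.4 × 10⁻³ kg m⁻⁴
  78–99 m: Δρ/Δz = 0.26/21 = 0.012 kg m⁻⁴
  99–105 m: Δρ/Δz = 0.22/6 = 0.037 kg m⁻⁴
  105–114 m: Δρ/Δz = 0.18/9 = 0.020 kg m⁻⁴
The largest gradient is in the 99–105 m interval — the pycnocline.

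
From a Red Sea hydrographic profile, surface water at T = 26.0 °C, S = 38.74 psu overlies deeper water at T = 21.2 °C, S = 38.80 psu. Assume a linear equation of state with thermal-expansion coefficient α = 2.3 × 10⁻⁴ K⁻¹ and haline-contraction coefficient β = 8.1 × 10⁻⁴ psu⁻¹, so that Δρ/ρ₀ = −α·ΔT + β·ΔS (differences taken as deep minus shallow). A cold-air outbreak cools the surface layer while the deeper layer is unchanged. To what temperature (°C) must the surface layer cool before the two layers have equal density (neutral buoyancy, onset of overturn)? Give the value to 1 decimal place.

Neutral buoyancy requires Δρ = 0, i.e. −α(T_deep − T_surf′) + β(S_deep − S_surf) = 0.
T_surf′ = T_deep − (β/α)·ΔS = 21.2 − (8.1 × 10⁻⁴/2.3 × 10⁻⁴)·(+0.06) = 20.989 °C.
Cooling required: 26.0 − (20.989) = 5.011 °C.

21.0 °C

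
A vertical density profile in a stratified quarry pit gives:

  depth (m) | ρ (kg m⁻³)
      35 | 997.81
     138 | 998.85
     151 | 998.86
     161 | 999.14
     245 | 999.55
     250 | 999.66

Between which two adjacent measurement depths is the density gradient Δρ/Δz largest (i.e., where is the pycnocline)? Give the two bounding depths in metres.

151–161 m

Compute the density gradient over each adjacent pair:
  35–138 m: Δρ/Δz = 1.04/103 = 0.010 kg m⁻⁴
  138–151 m: Δρ/Δz = 0.01/13 = 7.7 × 10⁻⁴ kg m⁻⁴
  151–161 m: Δρ/Δz = 0.28/10 = 0.028 kg m⁻⁴
  161–245 m: Δρ/Δz = 0.41/84 = 4.9 × 10⁻³ kg m⁻⁴
  245–250 m: Δρ/Δz = 0.11/5 = 0.022 kg m⁻⁴
The largest gradient is in the 151–161 m interval — the pycnocline.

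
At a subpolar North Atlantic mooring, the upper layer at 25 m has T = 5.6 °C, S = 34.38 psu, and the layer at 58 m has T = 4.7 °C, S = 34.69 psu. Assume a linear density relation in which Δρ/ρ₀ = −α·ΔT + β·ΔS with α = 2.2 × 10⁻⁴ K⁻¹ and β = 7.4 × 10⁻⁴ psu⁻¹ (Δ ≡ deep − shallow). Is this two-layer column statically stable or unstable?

ΔT = 4.7 − 5.6 = -0.9 K and ΔS = 34.69 − 34.38 = +0.31 psu (deep − shallow).
−αΔT = 1.98 × 10⁻⁴; βΔS = 2.294 × 10⁻⁴; sum Δρ/ρ₀ = 4.274 × 10⁻⁴.
Δρ/ρ₀ > 0, so Δρ > 0: deeper water is denser → statically stable.

stable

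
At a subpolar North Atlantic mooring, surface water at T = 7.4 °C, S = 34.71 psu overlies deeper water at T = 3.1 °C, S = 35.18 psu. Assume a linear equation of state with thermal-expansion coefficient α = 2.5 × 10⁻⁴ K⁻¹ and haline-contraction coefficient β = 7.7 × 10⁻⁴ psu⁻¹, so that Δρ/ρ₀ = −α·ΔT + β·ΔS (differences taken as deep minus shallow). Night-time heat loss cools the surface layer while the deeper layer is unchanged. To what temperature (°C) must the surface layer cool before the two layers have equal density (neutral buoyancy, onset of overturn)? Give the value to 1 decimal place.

Neutral buoyancy requires Δρ = 0, i.e. −α(T_deep − T_surf′) + β(S_deep − S_surf) = 0.
T_surf′ = T_deep − (β/α)·ΔS = 3.1 − (7.7 × 10⁻⁴/2.5 × 10⁻⁴)·(+0.47) = 1.652 °C.
Cooling required: 7.4 − (1.652) = 5.748 °C.

1.7 °C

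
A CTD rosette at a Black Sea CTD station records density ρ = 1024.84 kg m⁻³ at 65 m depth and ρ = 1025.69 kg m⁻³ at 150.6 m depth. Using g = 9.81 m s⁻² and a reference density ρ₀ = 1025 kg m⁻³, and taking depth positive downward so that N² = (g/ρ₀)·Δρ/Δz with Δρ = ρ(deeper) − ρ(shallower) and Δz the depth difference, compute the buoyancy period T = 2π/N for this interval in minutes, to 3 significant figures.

Δρ = 1025.69 − 1024.84 = 0.85 kg m⁻³ over Δz = 150.6 − 65 = 85.6 m.
N² = (9.81/1025) × (0.85/85.6) = 9.5036 × 10⁻⁵ s⁻².
N = √(9.5036 × 10⁻⁵) = 9.7486 × 10⁻³ rad s⁻¹, so T = 2π/N = 644.52 s = 10.742 min ≈ 10.7 min.

10.7 min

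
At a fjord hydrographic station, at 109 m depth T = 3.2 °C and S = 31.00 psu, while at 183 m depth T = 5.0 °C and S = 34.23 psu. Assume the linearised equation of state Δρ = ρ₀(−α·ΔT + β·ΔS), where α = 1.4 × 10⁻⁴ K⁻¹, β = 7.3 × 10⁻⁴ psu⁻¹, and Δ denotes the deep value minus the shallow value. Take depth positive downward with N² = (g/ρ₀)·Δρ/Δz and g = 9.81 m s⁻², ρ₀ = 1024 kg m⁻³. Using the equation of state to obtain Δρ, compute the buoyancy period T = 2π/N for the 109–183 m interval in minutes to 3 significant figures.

ΔT = +1.8 K, ΔS = +3.23 psu (deep − shallow).
Δρ/ρ₀ = −αΔT + βΔS = -2.52 × 10⁻⁴ + 2.3579 × 10⁻³ = 2.1059 × 10⁻³, so Δρ ≈ 2.156 kg m⁻³.
N² = (g/ρ₀)·Δρ/Δz = g·(Δρ/ρ₀)/Δz = 9.81 × 2.1059 × 10⁻³ / 74 = 2.7917 × 10⁻⁴ s⁻².
N = √(2.7917 × 10⁻⁴) = 0.016708 rad s⁻¹ → T = 2π/N = 376.06 s = 6.2677 min ≈ 6.27 min.

6.27 min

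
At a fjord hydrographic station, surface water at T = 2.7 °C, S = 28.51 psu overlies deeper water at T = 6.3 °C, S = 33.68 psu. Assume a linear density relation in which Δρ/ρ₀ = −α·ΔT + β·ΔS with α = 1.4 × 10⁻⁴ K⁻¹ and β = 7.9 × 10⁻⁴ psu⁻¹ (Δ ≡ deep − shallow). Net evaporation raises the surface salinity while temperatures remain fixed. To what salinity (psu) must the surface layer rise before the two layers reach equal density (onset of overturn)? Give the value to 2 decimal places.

33.04 psu

Neutral buoyancy requires −α(T_deep − T_surf) + β(S_deep − S_surf′) = 0.
S_surf′ = S_deep − (α/β)·ΔT = 33.68 − (1.4 × 10⁻⁴/7.9 × 10⁻⁴)·(+3.6) = 33.0420 psu.
Increase required: 33.0420 − 28.51 = 4.5320 psu.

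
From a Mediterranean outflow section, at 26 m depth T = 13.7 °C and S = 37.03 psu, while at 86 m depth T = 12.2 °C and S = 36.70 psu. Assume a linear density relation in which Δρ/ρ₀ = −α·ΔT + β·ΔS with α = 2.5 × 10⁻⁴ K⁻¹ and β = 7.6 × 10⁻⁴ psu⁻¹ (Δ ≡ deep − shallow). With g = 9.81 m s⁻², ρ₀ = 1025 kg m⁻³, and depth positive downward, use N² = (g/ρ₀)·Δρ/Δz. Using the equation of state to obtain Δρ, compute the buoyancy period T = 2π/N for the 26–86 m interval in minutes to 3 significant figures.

ΔT = -1.5 K, ΔS = -0.33 psu (deep − shallow).
Δρ/ρ₀ = −αΔT + βΔS = 3.75 × 10⁻⁴ − 2.508 × 10⁻⁴ = 1.242 × 10⁻⁴, so Δρ ≈ 0.1273 kg m⁻³.
N² = (g/ρ₀)·Δρ/Δz = g·(Δρ/ρ₀)/Δz = 9.81 × 1.242 × 10⁻⁴ / 60 = 2.0307 × 10⁻⁵ s⁻².
N = √(2.0307 × 10⁻⁵) = 4.5063 × 10⁻³ rad s⁻¹ → T = 2π/N = 1.3943 × 10³ s = 23.238 min ≈ 23.2 min.

23.2 min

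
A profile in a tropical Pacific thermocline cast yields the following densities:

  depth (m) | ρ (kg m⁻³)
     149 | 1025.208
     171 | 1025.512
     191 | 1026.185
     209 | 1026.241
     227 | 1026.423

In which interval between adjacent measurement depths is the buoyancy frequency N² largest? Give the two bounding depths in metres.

Compute the density gradient over each adjacent pair:
  149–171 m: Δρ/Δz = 0.304/22 = 0.014 kg m⁻⁴
  171–191 m: Δρ/Δz = 0.673/20 = 0.034 kg m⁻⁴
  191–209 m: Δρ/Δz = 0.056/18 = 3.1 × 10⁻³ kg m⁻⁴
  209–227 m: Δρ/Δz = 0.182/18 = 0.010 kg m⁻⁴
The largest gradient is in the 171–191 m interval — the pycnocline.

171–191 m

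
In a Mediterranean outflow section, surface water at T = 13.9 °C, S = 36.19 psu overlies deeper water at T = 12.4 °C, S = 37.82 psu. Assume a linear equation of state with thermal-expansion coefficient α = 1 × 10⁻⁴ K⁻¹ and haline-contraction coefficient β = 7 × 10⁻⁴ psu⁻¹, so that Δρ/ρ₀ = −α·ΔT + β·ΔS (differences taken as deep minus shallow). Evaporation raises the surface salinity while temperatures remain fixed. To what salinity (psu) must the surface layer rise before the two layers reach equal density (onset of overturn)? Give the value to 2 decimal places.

Neutral buoyancy requires −α(T_deep − T_surf) + β(S_deep − S_surf′) = 0.
S_surf′ = S_deep − (α/β)·ΔT = 37.82 − (1 × 10⁻⁴/7 × 10⁻⁴)·(-1.5) = 38.0343 psu.
Increase required: 38.0343 − 36.19 = 1.8443 psu.

38.03 psu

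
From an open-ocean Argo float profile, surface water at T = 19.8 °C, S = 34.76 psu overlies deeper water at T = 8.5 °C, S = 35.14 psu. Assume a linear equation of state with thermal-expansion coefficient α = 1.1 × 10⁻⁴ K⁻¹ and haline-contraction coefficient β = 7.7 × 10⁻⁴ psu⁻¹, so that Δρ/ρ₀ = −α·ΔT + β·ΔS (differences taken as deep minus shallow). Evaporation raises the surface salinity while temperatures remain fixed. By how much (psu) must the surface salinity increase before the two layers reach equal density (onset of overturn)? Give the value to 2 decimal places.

1.99 psu

Neutral buoyancy requires −α(T_deep − T_surf) + β(S_deep − S_surf′) = 0.
S_surf′ = S_deep − (α/β)·ΔT = 35.14 − (1.1 × 10⁻⁴/7.7 × 10⁻⁴)·(-11.3) = 36.7543 psu.
Increase required: 36.7543 − 34.76 = 1.9943 psu.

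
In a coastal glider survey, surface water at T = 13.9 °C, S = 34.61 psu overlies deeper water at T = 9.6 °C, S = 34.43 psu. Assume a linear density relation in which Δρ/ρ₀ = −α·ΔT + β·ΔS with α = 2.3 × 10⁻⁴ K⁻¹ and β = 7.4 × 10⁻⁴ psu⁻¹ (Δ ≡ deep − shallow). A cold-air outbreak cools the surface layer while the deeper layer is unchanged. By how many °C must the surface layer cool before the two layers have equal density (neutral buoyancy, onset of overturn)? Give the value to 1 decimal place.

3.7 °C

Neutral buoyancy requires Δρ = 0, i.e. −α(T_deep − T_surf′) + β(S_deep − S_surf) = 0.
T_surf′ = T_deep − (β/α)·ΔS = 9.6 − (7.4 × 10⁻⁴/2.3 × 10⁻⁴)·(-0.18) = 10.179 °C.
Cooling required: 13.9 − (10.179) = 3.721 °C.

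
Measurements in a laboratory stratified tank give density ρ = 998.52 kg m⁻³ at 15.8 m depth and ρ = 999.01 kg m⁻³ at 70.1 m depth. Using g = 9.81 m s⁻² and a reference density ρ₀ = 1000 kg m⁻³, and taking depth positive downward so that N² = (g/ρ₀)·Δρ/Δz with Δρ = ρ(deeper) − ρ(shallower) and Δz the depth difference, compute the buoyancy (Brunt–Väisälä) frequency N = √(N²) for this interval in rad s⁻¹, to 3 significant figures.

Δρ = 999.01 − 998.52 = 0.49 kg m⁻³ over Δz = 70.1 − 15.8 = 54.3 m.
N² = (9.81/1000) × (0.49/54.3) = 8.8525 × 10⁻⁵ s⁻².
N = √(8.8525 × 10⁻⁵) = 9.4088 × 10⁻³ rad s⁻¹ ≈ 9.41 × 10⁻³ rad s⁻¹.
A positive N² confirms static stability across the interval.

9.41 × 10⁻³ rad s⁻¹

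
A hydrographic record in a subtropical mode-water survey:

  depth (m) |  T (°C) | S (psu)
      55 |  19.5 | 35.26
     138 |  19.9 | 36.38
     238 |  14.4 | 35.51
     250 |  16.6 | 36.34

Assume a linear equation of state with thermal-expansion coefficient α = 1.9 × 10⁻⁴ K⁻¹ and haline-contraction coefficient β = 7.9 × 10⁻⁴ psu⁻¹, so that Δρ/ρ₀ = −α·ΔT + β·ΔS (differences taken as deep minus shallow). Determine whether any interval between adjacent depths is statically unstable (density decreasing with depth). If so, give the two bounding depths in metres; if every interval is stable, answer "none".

none

Evaluate Δρ/ρ₀ = −αΔT + βΔS across each adjacent pair:
  55–138 m: −αΔT+βΔS = −(1.9 × 10⁻⁴)(+0.4)+(7.9 × 10⁻⁴)(+1.12) = 8.1 × 10⁻⁴ → stable
  138–238 m: −αΔT+βΔS = −(1.9 × 10⁻⁴)(-5.5)+(7.9 × 10⁻⁴)(-0.87) = 3.6 × 10⁻⁴ → stable
  238–250 m: −αΔT+βΔS = −(1.9 × 10⁻⁴)(+2.2)+(7.9 × 10⁻⁴)(+0.83) = 2.4 × 10⁻⁴ → stable
Every interval has Δρ > 0: the column is stably stratified throughout.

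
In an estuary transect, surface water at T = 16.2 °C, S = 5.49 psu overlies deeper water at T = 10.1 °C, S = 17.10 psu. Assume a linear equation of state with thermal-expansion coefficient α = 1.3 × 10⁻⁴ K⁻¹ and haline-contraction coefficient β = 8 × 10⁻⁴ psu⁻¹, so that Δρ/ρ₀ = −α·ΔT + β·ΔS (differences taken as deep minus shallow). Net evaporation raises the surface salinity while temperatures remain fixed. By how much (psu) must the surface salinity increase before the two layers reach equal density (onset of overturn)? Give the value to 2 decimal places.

12.60 psu

Neutral buoyancy requires −α(T_deep − T_surf) + β(S_deep − S_surf′) = 0.
S_surf′ = S_deep − (α/β)·ΔT = 17.10 − (1.3 × 10⁻⁴/8 × 10⁻⁴)·(-6.1) = 18.0913 psu.
Increase required: 18.0913 − 5.49 = 12.6013 psu.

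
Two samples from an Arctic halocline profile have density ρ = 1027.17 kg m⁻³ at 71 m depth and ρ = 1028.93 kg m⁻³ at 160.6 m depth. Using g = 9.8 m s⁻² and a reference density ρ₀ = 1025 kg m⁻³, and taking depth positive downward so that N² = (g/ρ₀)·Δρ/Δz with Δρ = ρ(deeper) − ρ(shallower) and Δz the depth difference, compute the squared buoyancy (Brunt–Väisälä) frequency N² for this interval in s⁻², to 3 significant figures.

Δρ = 1028.93 − 1027.17 = 1.76 kg m⁻³ over Δz = 160.6 − 71 = 89.6 m.
N² = (9.8/1025) × (1.76/89.6) = 1.8780 × 10⁻⁴ s⁻² ≈ 1.88 × 10⁻⁴ s⁻².
A positive N² confirms static stability across the interval.

1.88 × 10⁻⁴ s⁻²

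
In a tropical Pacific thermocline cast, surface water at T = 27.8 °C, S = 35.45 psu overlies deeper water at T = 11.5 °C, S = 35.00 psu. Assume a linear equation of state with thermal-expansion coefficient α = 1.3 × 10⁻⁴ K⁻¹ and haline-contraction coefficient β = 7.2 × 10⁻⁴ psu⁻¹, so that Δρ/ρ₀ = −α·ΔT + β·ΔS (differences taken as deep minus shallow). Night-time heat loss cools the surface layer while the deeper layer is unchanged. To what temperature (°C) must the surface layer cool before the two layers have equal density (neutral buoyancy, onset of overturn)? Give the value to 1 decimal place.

Neutral buoyancy requires Δρ = 0, i.e. −α(T_deep − T_surf′) + β(S_deep − S_surf) = 0.
T_surf′ = T_deep − (β/α)·ΔS = 11.5 − (7.2 × 10⁻⁴/1.3 × 10⁻⁴)·(-0.45) = 13.992 °C.
Cooling required: 27.8 − (13.992) = 13.808 °C.

14.0 °C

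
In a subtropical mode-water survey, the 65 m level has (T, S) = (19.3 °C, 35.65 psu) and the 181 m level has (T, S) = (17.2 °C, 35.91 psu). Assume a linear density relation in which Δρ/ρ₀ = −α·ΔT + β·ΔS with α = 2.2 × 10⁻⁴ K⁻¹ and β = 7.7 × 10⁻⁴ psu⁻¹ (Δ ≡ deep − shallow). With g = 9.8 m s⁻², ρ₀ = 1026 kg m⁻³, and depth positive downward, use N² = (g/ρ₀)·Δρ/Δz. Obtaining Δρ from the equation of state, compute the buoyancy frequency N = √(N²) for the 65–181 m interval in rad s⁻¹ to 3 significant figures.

ΔT = -2.1 K, ΔS = +0.26 psu (deep − shallow).
Δρ/ρ₀ = −αΔT + βΔS = 4.62 × 10⁻⁴ + 2.002 × 10⁻⁴ = 6.622 × 10⁻⁴, so Δρ ≈ 0.6794 kg m⁻³.
N² = (g/ρ₀)·Δρ/Δz = g·(Δρ/ρ₀)/Δz = 9.8 × 6.622 × 10⁻⁴ / 116 = 5.5944 × 10⁻⁵ s⁻².
N = √(5.5944 × 10⁻⁵) = 7.4796 × 10⁻³ rad s⁻¹ ≈ 7.48 × 10⁻³ rad s⁻¹.

7.48 × 10⁻³ rad s⁻¹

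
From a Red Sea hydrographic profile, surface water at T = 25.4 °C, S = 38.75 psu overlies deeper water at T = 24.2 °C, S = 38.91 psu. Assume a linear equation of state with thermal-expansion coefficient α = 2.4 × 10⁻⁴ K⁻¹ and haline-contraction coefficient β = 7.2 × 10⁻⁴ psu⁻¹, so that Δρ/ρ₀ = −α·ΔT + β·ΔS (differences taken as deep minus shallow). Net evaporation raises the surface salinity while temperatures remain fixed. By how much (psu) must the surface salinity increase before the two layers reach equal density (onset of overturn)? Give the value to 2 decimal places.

0.56 psu

Neutral buoyancy requires −α(T_deep − T_surf) + β(S_deep − S_surf′) = 0.
S_surf′ = S_deep − (α/β)·ΔT = 38.91 − (2.4 × 10⁻⁴/7.2 × 10⁻⁴)·(-1.2) = 39.3100 psu.
Increase required: 39.3100 − 38.75 = 0.5600 psu.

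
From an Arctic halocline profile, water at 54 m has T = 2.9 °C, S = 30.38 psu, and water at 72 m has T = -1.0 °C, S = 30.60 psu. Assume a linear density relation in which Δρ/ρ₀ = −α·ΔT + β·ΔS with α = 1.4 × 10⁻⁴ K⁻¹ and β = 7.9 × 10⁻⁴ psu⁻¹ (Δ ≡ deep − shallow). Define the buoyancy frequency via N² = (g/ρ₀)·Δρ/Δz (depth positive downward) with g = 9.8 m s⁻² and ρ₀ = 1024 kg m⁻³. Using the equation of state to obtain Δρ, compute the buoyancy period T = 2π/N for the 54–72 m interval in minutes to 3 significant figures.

5.29 min

ΔT = -3.9 K, ΔS = +0.22 psu (deep − shallow).
Δρ/ρ₀ = −αΔT + βΔS = 5.46 × 10⁻⁴ + 1.738 × 10⁻⁴ = 7.198 × 10⁻⁴, so Δρ ≈ 0.7371 kg m⁻³.
N² = (g/ρ₀)·Δρ/Δz = g·(Δρ/ρ₀)/Δz = 9.8 × 7.198 × 10⁻⁴ / 18 = 3.9189 × 10⁻⁴ s⁻².
N = √(3.9189 × 10⁻⁴) = 0.019796 rad s⁻¹ → T = 2π/N = 317.40 s = 5.2900 min ≈ 5.29 min.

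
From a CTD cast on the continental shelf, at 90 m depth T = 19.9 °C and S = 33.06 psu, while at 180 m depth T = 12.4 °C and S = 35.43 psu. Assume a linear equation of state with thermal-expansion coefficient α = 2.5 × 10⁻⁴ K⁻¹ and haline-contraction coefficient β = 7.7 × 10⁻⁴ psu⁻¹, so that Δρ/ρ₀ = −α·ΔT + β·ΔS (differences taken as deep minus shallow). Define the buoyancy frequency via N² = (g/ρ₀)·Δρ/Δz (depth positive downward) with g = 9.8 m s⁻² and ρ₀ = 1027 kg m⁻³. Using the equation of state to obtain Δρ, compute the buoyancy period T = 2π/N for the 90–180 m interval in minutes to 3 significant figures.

ΔT = -7.5 K, ΔS = +2.37 psu (deep − shallow).
Δρ/ρ₀ = −αΔT + βΔS = 1.875 × 10⁻³ + 1.8249 × 10⁻³ = 3.6999 × 10⁻³, so Δρ ≈ 3.800 kg m⁻³.
N² = (g/ρ₀)·Δρ/Δz = g·(Δρ/ρ₀)/Δz = 9.8 × 3.6999 × 10⁻³ / 90 = 4.0288 × 10⁻⁴ s⁻².
N = √(4.0288 × 10⁻⁴) = 0.020072 rad s⁻¹ → T = 2π/N = 313.03 s = 5.2172 min ≈ 5.22 min.

5.22 min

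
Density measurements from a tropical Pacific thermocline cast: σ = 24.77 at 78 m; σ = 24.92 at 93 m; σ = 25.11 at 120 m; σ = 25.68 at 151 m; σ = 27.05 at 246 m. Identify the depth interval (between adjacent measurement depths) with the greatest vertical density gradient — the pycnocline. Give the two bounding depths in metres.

Compute the density gradient over each adjacent pair:
  78–93 m: Δρ/Δz = 0.15/15 = 0.010 kg m⁻⁴
  93–120 m: Δρ/Δz = 0.19/27 = 7.0 × 10⁻³ kg m⁻⁴
  120–151 m: Δρ/Δz = 0.57/31 = 0.018 kg m⁻⁴
  151–246 m: Δρ/Δz = 1.37/95 = 0.014 kg m⁻⁴
The largest gradient is in the 120–151 m interval — the pycnocline.

120–151 m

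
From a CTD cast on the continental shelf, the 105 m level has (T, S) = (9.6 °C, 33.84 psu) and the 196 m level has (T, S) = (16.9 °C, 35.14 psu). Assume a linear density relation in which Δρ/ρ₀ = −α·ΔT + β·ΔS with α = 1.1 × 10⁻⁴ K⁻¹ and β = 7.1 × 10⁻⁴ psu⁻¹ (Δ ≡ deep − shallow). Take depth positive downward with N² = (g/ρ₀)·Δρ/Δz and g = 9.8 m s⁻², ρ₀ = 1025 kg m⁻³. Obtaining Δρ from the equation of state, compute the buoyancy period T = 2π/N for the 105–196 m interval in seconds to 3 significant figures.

1.75 × 10³ s

ΔT = +7.3 K, ΔS = +1.30 psu (deep − shallow).
Δρ/ρ₀ = −αΔT + βΔS = -8.03 × 10⁻⁴ + 9.23 × 10⁻⁴ = 1.20 × 10⁻⁴, so Δρ ≈ 0.1230 kg m⁻³.
N² = (g/ρ₀)·Δρ/Δz = g·(Δρ/ρ₀)/Δz = 9.8 × 1.20 × 10⁻⁴ / 91 = 1.2923 × 10⁻⁵ s⁻².
N = √(1.2923 × 10⁻⁵) = 3.5949 × 10⁻³ rad s⁻¹ → T = 2π/N = 1.7478 × 10³ s ≈ 1.75 × 10³ s.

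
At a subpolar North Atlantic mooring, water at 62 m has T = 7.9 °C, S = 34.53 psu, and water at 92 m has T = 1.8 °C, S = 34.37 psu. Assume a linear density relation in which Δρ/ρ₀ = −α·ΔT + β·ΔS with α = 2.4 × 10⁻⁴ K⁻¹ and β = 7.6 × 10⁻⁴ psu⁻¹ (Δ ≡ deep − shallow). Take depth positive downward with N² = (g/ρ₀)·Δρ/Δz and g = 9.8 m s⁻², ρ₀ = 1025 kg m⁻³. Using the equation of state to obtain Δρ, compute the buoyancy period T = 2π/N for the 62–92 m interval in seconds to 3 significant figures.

ΔT = -6.1 K, ΔS = -0.16 psu (deep − shallow).
Δρ/ρ₀ = −αΔT + βΔS = 1.464 × 10⁻³ − 1.216 × 10⁻⁴ = 1.3424 × 10⁻³, so Δρ ≈ 1.376 kg m⁻³.
N² = (g/ρ₀)·Δρ/Δz = g·(Δρ/ρ₀)/Δz = 9.8 × 1.3424 × 10⁻³ / 30 = 4.3852 × 10⁻⁴ s⁻².
N = √(4.3852 × 10⁻⁴) = 0.020941 rad s⁻¹ → T = 2π/N = 300.04 s ≈ 300 s.

300 s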